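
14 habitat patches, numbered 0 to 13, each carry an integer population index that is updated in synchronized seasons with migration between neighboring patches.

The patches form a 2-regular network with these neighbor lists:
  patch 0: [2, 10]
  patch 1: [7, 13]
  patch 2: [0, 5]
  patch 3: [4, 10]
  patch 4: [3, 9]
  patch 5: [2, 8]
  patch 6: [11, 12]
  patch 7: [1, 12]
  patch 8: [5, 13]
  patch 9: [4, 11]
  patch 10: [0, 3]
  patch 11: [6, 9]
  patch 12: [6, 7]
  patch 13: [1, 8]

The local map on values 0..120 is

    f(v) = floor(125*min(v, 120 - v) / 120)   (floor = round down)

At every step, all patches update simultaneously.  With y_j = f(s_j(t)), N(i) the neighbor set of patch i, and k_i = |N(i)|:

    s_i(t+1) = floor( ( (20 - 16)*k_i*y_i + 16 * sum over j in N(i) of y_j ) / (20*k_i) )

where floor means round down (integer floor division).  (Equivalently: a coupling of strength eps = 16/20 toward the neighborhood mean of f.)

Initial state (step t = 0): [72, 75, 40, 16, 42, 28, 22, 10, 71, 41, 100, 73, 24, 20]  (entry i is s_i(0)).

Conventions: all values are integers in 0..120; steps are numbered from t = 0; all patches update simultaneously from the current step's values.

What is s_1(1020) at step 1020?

Answer: s_1(1020) = 60
Key observation: The state at step 28, [60, 60, 60, 60, 60, 60, 60, 60, 60, 60, 60, 60, 60, 60], reappears at step 30: the system is in a cycle of period 2 from step 28 on.  Therefore the state at step 1020 equals the state at step 28 + ((1020 - 28) mod 2) = 28, which is [60, 60, 60, 60, 60, 60, 60, 60, 60, 60, 60, 60, 60, 60].

Derivation:
t=0: [72, 75, 40, 16, 42, 28, 22, 10, 71, 41, 100, 73, 24, 20]
t=1: [34, 21, 39, 28, 31, 42, 33, 30, 29, 44, 30, 35, 17, 42]
t=2: [35, 33, 39, 31, 36, 36, 28, 21, 40, 36, 31, 38, 29, 29]
t=3: [36, 27, 37, 34, 35, 39, 33, 29, 35, 37, 33, 34, 26, 36]
t=4: [36, 32, 38, 35, 36, 37, 31, 28, 38, 36, 35, 35, 31, 33]
t=5: [37, 31, 37, 36, 36, 38, 33, 31, 36, 36, 36, 34, 30, 35]
t=6: [37, 33, 38, 37, 37, 37, 33, 31, 37, 36, 37, 35, 32, 34]
t=7: [38, 33, 38, 38, 37, 38, 34, 33, 36, 37, 38, 35, 33, 35]
t=8: [39, 34, 39, 38, 38, 38, 35, 34, 37, 37, 39, 36, 34, 35]
t=9: [40, 35, 39, 39, 38, 39, 36, 35, 37, 38, 39, 37, 35, 36]
t=10: [40, 36, 40, 39, 39, 39, 37, 36, 38, 38, 40, 38, 36, 37]
t=11: [41, 37, 40, 40, 39, 40, 38, 37, 39, 39, 40, 38, 37, 38]
t=12: [41, 38, 41, 40, 40, 40, 38, 38, 40, 39, 41, 39, 38, 39]
t=13: [42, 39, 41, 41, 40, 41, 39, 39, 40, 40, 41, 39, 39, 40]
t=14: [42, 40, 42, 41, 41, 41, 40, 40, 41, 40, 42, 40, 40, 40]
t=15: [43, 41, 42, 42, 41, 42, 41, 41, 41, 41, 42, 41, 41, 41]
t=16: [43, 42, 43, 42, 42, 42, 42, 42, 42, 42, 43, 42, 42, 42]
t=17: [44, 43, 43, 43, 43, 43, 43, 43, 43, 43, 43, 43, 43, 43]
t=18: [44, 44, 44, 44, 44, 44, 44, 44, 44, 44, 44, 44, 44, 44]
t=19: [45, 45, 45, 45, 45, 45, 45, 45, 45, 45, 45, 45, 45, 45]
t=20: [46, 46, 46, 46, 46, 46, 46, 46, 46, 46, 46, 46, 46, 46]
t=21: [47, 47, 47, 47, 47, 47, 47, 47, 47, 47, 47, 47, 47, 47]
t=22: [48, 48, 48, 48, 48, 48, 48, 48, 48, 48, 48, 48, 48, 48]
t=23: [50, 50, 50, 50, 50, 50, 50, 50, 50, 50, 50, 50, 50, 50]
t=24: [52, 52, 52, 52, 52, 52, 52, 52, 52, 52, 52, 52, 52, 52]
t=25: [54, 54, 54, 54, 54, 54, 54, 54, 54, 54, 54, 54, 54, 54]
t=26: [56, 56, 56, 56, 56, 56, 56, 56, 56, 56, 56, 56, 56, 56]
t=27: [58, 58, 58, 58, 58, 58, 58, 58, 58, 58, 58, 58, 58, 58]
t=28: [60, 60, 60, 60, 60, 60, 60, 60, 60, 60, 60, 60, 60, 60]
t=29: [62, 62, 62, 62, 62, 62, 62, 62, 62, 62, 62, 62, 62, 62]
t=30: [60, 60, 60, 60, 60, 60, 60, 60, 60, 60, 60, 60, 60, 60]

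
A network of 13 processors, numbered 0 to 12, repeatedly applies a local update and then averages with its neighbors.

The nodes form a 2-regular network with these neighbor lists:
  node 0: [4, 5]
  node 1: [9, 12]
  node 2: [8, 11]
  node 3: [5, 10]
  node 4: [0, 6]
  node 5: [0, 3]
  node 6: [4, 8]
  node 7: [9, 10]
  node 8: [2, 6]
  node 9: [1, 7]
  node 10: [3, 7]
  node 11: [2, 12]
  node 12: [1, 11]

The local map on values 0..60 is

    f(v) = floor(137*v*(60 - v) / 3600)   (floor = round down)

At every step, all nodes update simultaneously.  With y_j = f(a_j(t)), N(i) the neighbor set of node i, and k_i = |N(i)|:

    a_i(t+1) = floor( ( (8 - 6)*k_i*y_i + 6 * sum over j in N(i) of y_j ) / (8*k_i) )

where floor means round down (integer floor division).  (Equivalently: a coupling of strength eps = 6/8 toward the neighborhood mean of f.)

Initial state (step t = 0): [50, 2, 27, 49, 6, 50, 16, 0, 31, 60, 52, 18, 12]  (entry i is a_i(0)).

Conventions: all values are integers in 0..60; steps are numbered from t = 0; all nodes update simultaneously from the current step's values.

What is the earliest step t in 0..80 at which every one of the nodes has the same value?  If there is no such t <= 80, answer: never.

Simulating step by step:
t=0: [50, 2, 27, 49, 6, 50, 16, 0, 31, 60, 52, 18, 12]  (not all equal)
t=1: [16, 8, 31, 17, 19, 19, 23, 5, 30, 1, 11, 27, 17]  (not all equal)
t=2: [28, 14, 33, 25, 29, 27, 31, 10, 33, 9, 18, 31, 24]  (not all equal)
t=3: [33, 24, 33, 31, 34, 33, 33, 21, 33, 20, 26, 32, 29]  (not all equal)
t=4: [33, 32, 33, 33, 33, 33, 33, 31, 33, 31, 32, 33, 33]  (not all equal)
t=5: [33, 33, 33, 33, 33, 33, 33, 34, 33, 34, 33, 33, 33]  (not all equal)
t=6: [33, 33, 33, 33, 33, 33, 33, 33, 33, 33, 33, 33, 33]  (all equal)

Answer: 6
Key observation: Synchronization is absorbing here: once all nodes are equal they stay equal, and step 6 is the first all-equal step.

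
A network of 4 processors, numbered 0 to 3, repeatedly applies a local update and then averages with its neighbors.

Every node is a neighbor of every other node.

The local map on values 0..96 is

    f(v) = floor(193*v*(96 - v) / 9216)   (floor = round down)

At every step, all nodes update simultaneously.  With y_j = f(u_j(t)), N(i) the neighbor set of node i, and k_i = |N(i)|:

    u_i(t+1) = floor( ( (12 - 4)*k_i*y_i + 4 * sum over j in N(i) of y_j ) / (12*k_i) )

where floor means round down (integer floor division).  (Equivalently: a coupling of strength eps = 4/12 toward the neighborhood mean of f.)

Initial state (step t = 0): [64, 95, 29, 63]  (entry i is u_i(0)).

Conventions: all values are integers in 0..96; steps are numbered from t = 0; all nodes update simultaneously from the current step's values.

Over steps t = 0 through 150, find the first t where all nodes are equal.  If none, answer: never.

Simulating step by step:
t=0: [64, 95, 29, 63]  (not all equal)
t=1: [37, 14, 36, 37]  (not all equal)
t=2: [42, 31, 42, 42]  (not all equal)
t=3: [46, 43, 46, 46]  (not all equal)
t=4: [47, 47, 47, 47]  (all equal)

Answer: 4
Key observation: Synchronization is absorbing here: once all nodes are equal they stay equal, and step 4 is the first all-equal step.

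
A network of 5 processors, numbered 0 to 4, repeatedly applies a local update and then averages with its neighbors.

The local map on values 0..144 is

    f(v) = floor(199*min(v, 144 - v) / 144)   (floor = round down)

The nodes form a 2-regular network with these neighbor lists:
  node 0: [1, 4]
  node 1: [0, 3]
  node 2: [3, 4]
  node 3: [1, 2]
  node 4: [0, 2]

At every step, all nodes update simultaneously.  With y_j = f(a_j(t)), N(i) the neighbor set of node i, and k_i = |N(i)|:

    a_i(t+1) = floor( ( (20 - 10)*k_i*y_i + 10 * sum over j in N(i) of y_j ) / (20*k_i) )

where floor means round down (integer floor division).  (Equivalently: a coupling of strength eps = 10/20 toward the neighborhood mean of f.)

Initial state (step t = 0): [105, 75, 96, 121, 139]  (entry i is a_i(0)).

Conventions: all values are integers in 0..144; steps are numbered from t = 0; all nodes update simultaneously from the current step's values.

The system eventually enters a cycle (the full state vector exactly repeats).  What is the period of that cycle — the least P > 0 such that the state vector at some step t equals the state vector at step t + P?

Simulating step by step:
t=0: [105, 75, 96, 121, 139]
t=1: [51, 68, 42, 55, 32]
t=2: [69, 83, 59, 75, 54]
t=3: [87, 89, 82, 88, 81]
t=4: [79, 76, 83, 78, 84]
t=5: [88, 91, 85, 89, 84]
t=6: [77, 74, 80, 76, 80]
t=7: [92, 94, 89, 92, 89]
t=8: [71, 70, 74, 71, 74]
t=9: [97, 97, 96, 97, 96]
t=10: [64, 64, 65, 64, 65]
t=11: [88, 88, 88, 88, 88]
t=12: [77, 77, 77, 77, 77]
t=13: [92, 92, 92, 92, 92]
t=14: [71, 71, 71, 71, 71]
t=15: [98, 98, 98, 98, 98]
t=16: [63, 63, 63, 63, 63]
t=17: [87, 87, 87, 87, 87]
t=18: [78, 78, 78, 78, 78]
t=19: [91, 91, 91, 91, 91]
t=20: [73, 73, 73, 73, 73]
t=21: [98, 98, 98, 98, 98]

Answer: 6
Key observation: The state at step 15, [98, 98, 98, 98, 98], reappears at step 21 — and no state repeats earlier — so the cycle the system enters has period 6.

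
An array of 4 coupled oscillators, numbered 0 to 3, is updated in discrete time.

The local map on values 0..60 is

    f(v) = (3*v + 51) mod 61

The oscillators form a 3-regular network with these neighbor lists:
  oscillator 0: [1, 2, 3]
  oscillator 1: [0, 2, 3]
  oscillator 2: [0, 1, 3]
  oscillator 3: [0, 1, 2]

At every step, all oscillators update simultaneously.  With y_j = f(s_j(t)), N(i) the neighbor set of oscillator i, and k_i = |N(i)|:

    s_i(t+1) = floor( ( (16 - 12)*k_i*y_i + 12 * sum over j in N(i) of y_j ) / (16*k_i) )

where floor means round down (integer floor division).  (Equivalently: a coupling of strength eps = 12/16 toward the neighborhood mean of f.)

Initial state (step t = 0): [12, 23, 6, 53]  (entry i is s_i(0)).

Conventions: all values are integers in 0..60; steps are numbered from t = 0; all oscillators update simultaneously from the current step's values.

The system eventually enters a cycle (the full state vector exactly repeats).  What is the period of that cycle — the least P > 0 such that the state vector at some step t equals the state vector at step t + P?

Simulating step by step:
t=0: [12, 23, 6, 53]
t=1: [30, 30, 30, 30]
t=2: [19, 19, 19, 19]
t=3: [47, 47, 47, 47]
t=4: [9, 9, 9, 9]
t=5: [17, 17, 17, 17]
t=6: [41, 41, 41, 41]
t=7: [52, 52, 52, 52]
t=8: [24, 24, 24, 24]
t=9: [1, 1, 1, 1]
t=10: [54, 54, 54, 54]
t=11: [30, 30, 30, 30]

Answer: 10
Key observation: The state at step 1, [30, 30, 30, 30], reappears at step 11 — and no state repeats earlier — so the cycle the system enters has period 10.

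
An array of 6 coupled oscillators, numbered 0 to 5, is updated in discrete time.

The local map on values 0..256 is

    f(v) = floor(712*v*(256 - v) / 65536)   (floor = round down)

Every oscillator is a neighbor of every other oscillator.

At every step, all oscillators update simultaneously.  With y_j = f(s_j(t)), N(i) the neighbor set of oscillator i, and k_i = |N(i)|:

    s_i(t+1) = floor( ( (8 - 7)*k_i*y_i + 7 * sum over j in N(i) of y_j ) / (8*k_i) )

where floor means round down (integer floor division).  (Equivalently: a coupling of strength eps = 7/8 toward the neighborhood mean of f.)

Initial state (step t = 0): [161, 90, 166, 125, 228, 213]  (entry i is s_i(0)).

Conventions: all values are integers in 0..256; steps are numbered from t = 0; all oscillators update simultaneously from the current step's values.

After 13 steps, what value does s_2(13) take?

Simulating step by step:
t=0: [161, 90, 166, 125, 228, 213]
t=1: [137, 138, 138, 137, 142, 141]
t=2: [176, 176, 176, 176, 176, 176]
t=3: [152, 152, 152, 152, 152, 152]
t=4: [171, 171, 171, 171, 171, 171]
t=5: [157, 157, 157, 157, 157, 157]
t=6: [168, 168, 168, 168, 168, 168]
t=7: [160, 160, 160, 160, 160, 160]
t=8: [166, 166, 166, 166, 166, 166]
t=9: [162, 162, 162, 162, 162, 162]
t=10: [165, 165, 165, 165, 165, 165]
t=11: [163, 163, 163, 163, 163, 163]
t=12: [164, 164, 164, 164, 164, 164]
t=13: [163, 163, 163, 163, 163, 163]

Answer: s_2(13) = 163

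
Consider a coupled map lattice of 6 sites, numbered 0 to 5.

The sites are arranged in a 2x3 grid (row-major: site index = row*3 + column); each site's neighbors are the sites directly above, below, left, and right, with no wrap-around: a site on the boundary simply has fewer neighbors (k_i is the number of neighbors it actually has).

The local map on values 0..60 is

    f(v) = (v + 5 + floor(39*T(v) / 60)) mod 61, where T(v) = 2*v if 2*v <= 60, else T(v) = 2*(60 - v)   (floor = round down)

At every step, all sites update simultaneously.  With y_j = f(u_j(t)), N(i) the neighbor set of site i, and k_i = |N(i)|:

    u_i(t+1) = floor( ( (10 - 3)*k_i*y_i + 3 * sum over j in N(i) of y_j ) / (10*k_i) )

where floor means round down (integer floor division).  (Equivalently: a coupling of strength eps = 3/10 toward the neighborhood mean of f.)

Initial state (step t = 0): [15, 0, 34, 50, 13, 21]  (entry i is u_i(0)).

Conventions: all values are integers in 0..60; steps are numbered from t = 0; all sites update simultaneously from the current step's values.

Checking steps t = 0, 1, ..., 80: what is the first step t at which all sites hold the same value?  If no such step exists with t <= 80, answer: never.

Simulating step by step:
t=0: [15, 0, 34, 50, 13, 21]  (not all equal)
t=1: [29, 11, 16, 15, 30, 43]  (not all equal)
t=2: [17, 27, 34, 30, 16, 14]  (not all equal)
t=3: [33, 13, 14, 21, 34, 33]  (not all equal)
t=4: [21, 29, 32, 40, 17, 15]  (not all equal)
t=5: [40, 17, 15, 21, 36, 35]  (not all equal)
t=6: [21, 36, 35, 40, 18, 15]  (not all equal)
t=7: [40, 18, 15, 21, 38, 35]  (not all equal)
t=8: [21, 38, 35, 40, 18, 15]  (not all equal)
t=9: [40, 18, 15, 21, 38, 35]  (not all equal)

Answer: never
Key observation: The state at step 7 reappears at step 9 — the system is in a cycle of period 2 from step 7 on.  No step 0..9 is synchronized, and the cycle repeats forever, so no step up to 80 (or ever) has all sites equal.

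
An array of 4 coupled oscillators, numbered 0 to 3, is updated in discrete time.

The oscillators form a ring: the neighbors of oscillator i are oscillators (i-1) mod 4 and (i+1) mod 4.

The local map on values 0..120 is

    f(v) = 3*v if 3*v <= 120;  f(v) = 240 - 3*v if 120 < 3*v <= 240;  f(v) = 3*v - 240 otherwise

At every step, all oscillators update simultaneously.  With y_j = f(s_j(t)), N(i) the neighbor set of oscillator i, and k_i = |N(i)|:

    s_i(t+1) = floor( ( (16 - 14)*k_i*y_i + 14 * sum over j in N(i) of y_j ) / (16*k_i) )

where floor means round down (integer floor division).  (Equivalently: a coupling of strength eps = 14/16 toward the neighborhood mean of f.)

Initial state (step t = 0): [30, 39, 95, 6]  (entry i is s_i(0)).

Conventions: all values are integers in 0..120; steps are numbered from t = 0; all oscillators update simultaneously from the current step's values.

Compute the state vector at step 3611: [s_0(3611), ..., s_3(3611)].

Simulating step by step:
t=0: [30, 39, 95, 6]
t=1: [70, 73, 64, 61]
t=2: [37, 36, 40, 41]
t=3: [112, 114, 113, 115]
t=4: [102, 98, 102, 98]
t=5: [55, 64, 55, 64]
t=6: [51, 71, 51, 71]
t=7: [34, 79, 34, 79]
t=8: [15, 89, 15, 89]
t=9: [29, 42, 29, 42]
t=10: [110, 90, 110, 90]
t=11: [37, 82, 37, 82]
t=12: [19, 97, 19, 97]
t=13: [51, 56, 51, 56]
t=14: [73, 85, 73, 85]
t=15: [15, 20, 15, 20]
t=16: [58, 46, 58, 46]
t=17: [97, 70, 97, 70]
t=18: [32, 48, 32, 48]
t=19: [96, 96, 96, 96]
t=20: [48, 48, 48, 48]
t=21: [96, 96, 96, 96]

Answer: [96, 96, 96, 96]
Key observation: The state at step 19, [96, 96, 96, 96], reappears at step 21: the system is in a cycle of period 2 from step 19 on.  Therefore the state at step 3611 equals the state at step 19 + ((3611 - 19) mod 2) = 19, which is [96, 96, 96, 96].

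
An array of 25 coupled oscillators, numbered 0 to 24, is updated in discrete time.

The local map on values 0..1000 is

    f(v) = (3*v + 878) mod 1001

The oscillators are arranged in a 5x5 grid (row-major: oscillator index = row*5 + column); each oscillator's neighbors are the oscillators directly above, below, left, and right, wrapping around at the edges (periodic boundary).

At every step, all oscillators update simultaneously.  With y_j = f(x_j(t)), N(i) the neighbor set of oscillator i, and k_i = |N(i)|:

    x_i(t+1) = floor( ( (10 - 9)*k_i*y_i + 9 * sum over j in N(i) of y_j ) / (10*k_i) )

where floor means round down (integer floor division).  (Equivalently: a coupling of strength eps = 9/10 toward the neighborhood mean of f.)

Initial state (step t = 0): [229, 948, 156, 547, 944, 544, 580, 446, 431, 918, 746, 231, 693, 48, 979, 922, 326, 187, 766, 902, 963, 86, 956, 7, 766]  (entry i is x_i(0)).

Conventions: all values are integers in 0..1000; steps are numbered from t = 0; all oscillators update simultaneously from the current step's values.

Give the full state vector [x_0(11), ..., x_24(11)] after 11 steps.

Simulating step by step:
t=0: [229, 948, 156, 547, 944, 544, 580, 446, 431, 918, 746, 231, 693, 48, 979, 922, 326, 187, 766, 902, 963, 86, 956, 7, 766]
t=1: [663, 445, 527, 528, 494, 483, 514, 490, 327, 557, 580, 628, 375, 476, 383, 584, 486, 657, 453, 462, 416, 706, 483, 451, 681]
t=2: [315, 636, 347, 473, 663, 582, 411, 424, 458, 407, 452, 384, 507, 282, 391, 363, 759, 286, 392, 432, 778, 323, 601, 459, 310]
t=3: [640, 684, 520, 543, 541, 345, 366, 391, 309, 411, 397, 203, 407, 240, 280, 268, 594, 361, 428, 438, 795, 495, 687, 437, 417]
t=4: [664, 670, 587, 483, 395, 529, 631, 525, 363, 670, 635, 452, 480, 459, 288, 332, 625, 512, 451, 398, 468, 662, 531, 407, 268]
t=5: [467, 794, 543, 428, 627, 789, 534, 649, 527, 590, 597, 612, 334, 532, 521, 510, 610, 438, 210, 574, 766, 623, 498, 393, 182]
t=6: [349, 476, 412, 415, 414, 489, 505, 604, 518, 490, 471, 685, 582, 560, 580, 523, 532, 572, 346, 459, 433, 413, 373, 334, 398]
t=7: [303, 377, 485, 358, 340, 473, 548, 418, 427, 373, 554, 492, 684, 636, 386, 312, 515, 735, 604, 485, 367, 449, 481, 560, 327]
t=8: [568, 419, 349, 531, 897, 668, 228, 448, 659, 410, 389, 576, 395, 484, 599, 591, 372, 538, 462, 571, 700, 410, 299, 689, 707]
t=9: [632, 501, 451, 786, 540, 378, 469, 561, 337, 679, 635, 433, 375, 448, 307, 650, 515, 519, 554, 639, 622, 657, 631, 657, 791]
t=10: [443, 517, 459, 576, 536, 619, 280, 371, 521, 584, 485, 351, 312, 522, 688, 698, 555, 432, 569, 621, 680, 604, 607, 487, 672]
t=11: [596, 461, 636, 400, 572, 496, 764, 598, 643, 646, 837, 633, 651, 668, 575, 665, 675, 609, 438, 835, 711, 649, 395, 658, 646]

Answer: [596, 461, 636, 400, 572, 496, 764, 598, 643, 646, 837, 633, 651, 668, 575, 665, 675, 609, 438, 835, 711, 649, 395, 658, 646]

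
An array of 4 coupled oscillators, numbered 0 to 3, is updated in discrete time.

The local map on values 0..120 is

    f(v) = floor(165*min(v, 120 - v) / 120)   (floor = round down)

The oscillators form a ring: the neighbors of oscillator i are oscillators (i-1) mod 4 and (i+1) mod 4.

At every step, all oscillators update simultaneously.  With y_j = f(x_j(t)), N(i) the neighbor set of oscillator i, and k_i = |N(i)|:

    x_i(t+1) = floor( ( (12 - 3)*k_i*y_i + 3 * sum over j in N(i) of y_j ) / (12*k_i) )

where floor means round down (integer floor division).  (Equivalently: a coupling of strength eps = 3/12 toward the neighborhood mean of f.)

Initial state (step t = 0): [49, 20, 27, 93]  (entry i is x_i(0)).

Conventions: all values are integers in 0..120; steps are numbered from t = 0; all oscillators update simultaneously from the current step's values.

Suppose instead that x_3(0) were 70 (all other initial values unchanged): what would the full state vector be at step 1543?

Answer: [57, 57, 57, 57]
Key observation: The state at step 22, [78, 78, 78, 78], reappears at step 24: the system is in a cycle of period 2 from step 22 on.  Therefore the state at step 1543 equals the state at step 22 + ((1543 - 22) mod 2) = 23, which is [57, 57, 57, 57].

Derivation:
t=0: [49, 20, 27, 70]
t=1: [62, 33, 39, 64]
t=2: [74, 50, 55, 74]
t=3: [63, 68, 72, 64]
t=4: [77, 71, 68, 75]
t=5: [60, 66, 69, 62]
t=6: [80, 74, 71, 78]
t=7: [56, 62, 65, 58]
t=8: [77, 78, 76, 78]
t=9: [58, 57, 59, 57]
t=10: [78, 78, 80, 78]
t=11: [57, 56, 55, 56]
t=12: [77, 76, 75, 76]
t=13: [59, 60, 60, 60]
t=14: [81, 81, 82, 81]
t=15: [53, 52, 52, 52]
t=16: [71, 71, 71, 71]
t=17: [67, 67, 67, 67]
t=18: [72, 72, 72, 72]
t=19: [66, 66, 66, 66]
t=20: [74, 74, 74, 74]
t=21: [63, 63, 63, 63]
t=22: [78, 78, 78, 78]
t=23: [57, 57, 57, 57]
t=24: [78, 78, 78, 78]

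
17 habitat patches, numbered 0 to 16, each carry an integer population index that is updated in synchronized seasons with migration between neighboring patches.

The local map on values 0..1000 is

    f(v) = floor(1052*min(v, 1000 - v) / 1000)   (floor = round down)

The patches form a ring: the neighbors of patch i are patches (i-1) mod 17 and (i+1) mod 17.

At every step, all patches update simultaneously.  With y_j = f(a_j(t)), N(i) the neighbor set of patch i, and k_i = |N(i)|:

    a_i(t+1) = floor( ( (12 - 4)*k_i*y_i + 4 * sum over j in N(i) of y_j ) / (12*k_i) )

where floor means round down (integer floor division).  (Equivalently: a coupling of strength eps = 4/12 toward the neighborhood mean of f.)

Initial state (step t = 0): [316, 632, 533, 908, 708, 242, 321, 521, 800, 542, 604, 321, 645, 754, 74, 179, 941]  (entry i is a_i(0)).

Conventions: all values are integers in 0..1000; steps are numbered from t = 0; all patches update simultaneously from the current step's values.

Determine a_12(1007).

Answer: a_12(1007) = 509
Key observation: The state at step 26, [517, 516, 515, 515, 515, 515, 515, 515, 515, 515, 515, 515, 516, 517, 519, 520, 519], reappears at step 28: the system is in a cycle of period 2 from step 26 on.  Therefore the state at step 1007 equals the state at step 26 + ((1007 - 26) mod 2) = 27, which is [507, 509, 509, 510, 510, 510, 510, 510, 510, 510, 510, 509, 509, 507, 506, 504, 506].

Derivation:
t=0: [316, 632, 533, 908, 708, 242, 321, 521, 800, 542, 604, 321, 645, 754, 74, 179, 941]
t=1: [296, 395, 407, 197, 263, 276, 350, 426, 304, 425, 413, 356, 347, 247, 125, 148, 128]
t=2: [298, 399, 389, 255, 266, 300, 368, 413, 361, 423, 426, 382, 348, 255, 156, 147, 167]
t=3: [307, 399, 387, 293, 283, 321, 382, 417, 399, 433, 439, 403, 355, 267, 179, 159, 194]
t=4: [318, 400, 392, 322, 305, 341, 396, 428, 428, 450, 453, 421, 365, 280, 199, 176, 217]
t=5: [330, 404, 401, 347, 329, 361, 412, 444, 453, 469, 469, 437, 378, 294, 219, 196, 238]
t=6: [343, 411, 412, 371, 354, 382, 429, 462, 477, 490, 487, 454, 392, 310, 239, 217, 258]
t=7: [357, 420, 425, 394, 379, 404, 448, 482, 500, 512, 506, 472, 408, 327, 259, 239, 278]
t=8: [372, 431, 440, 416, 405, 428, 469, 504, 520, 516, 514, 488, 426, 346, 280, 261, 299]
t=9: [388, 444, 456, 439, 431, 453, 490, 513, 507, 508, 511, 501, 444, 365, 302, 284, 320]
t=10: [405, 459, 474, 462, 458, 478, 508, 513, 516, 516, 516, 512, 462, 386, 324, 307, 341]
t=11: [424, 475, 493, 487, 485, 501, 513, 512, 509, 509, 509, 507, 477, 408, 348, 331, 363]
t=12: [444, 493, 513, 512, 512, 519, 514, 513, 515, 516, 516, 514, 491, 430, 373, 356, 386]
t=13: [465, 508, 513, 512, 511, 508, 510, 511, 510, 509, 509, 511, 504, 452, 399, 382, 410]
t=14: [484, 511, 513, 513, 514, 516, 515, 514, 515, 515, 515, 515, 512, 473, 425, 409, 435]
t=15: [501, 512, 512, 511, 510, 509, 510, 510, 510, 510, 510, 510, 509, 491, 452, 437, 461]
t=16: [515, 514, 513, 514, 515, 515, 515, 515, 515, 515, 515, 515, 515, 509, 479, 465, 486]
t=17: [510, 511, 511, 511, 510, 510, 510, 510, 510, 510, 510, 510, 511, 512, 502, 495, 507]
t=18: [515, 514, 514, 514, 514, 515, 515, 515, 515, 515, 515, 514, 514, 514, 520, 520, 517]
t=19: [509, 510, 511, 511, 510, 510, 510, 510, 510, 510, 510, 510, 511, 509, 505, 504, 507]
t=20: [516, 515, 514, 514, 514, 515, 515, 515, 515, 515, 515, 514, 514, 516, 519, 520, 518]
t=21: [508, 510, 510, 511, 510, 510, 510, 510, 510, 510, 510, 510, 510, 508, 506, 504, 506]
t=22: [517, 515, 514, 514, 514, 515, 515, 515, 515, 515, 515, 515, 515, 517, 519, 520, 519]
t=23: [508, 509, 510, 511, 510, 510, 510, 510, 510, 510, 510, 510, 509, 508, 506, 504, 506]
t=24: [517, 516, 515, 514, 514, 515, 515, 515, 515, 515, 515, 515, 516, 517, 519, 520, 519]
t=25: [507, 509, 510, 510, 510, 510, 510, 510, 510, 510, 510, 509, 509, 507, 506, 504, 506]
t=26: [517, 516, 515, 515, 515, 515, 515, 515, 515, 515, 515, 515, 516, 517, 519, 520, 519]
t=27: [507, 509, 509, 510, 510, 510, 510, 510, 510, 510, 510, 509, 509, 507, 506, 504, 506]
t=28: [517, 516, 515, 515, 515, 515, 515, 515, 515, 515, 515, 515, 516, 517, 519, 520, 519]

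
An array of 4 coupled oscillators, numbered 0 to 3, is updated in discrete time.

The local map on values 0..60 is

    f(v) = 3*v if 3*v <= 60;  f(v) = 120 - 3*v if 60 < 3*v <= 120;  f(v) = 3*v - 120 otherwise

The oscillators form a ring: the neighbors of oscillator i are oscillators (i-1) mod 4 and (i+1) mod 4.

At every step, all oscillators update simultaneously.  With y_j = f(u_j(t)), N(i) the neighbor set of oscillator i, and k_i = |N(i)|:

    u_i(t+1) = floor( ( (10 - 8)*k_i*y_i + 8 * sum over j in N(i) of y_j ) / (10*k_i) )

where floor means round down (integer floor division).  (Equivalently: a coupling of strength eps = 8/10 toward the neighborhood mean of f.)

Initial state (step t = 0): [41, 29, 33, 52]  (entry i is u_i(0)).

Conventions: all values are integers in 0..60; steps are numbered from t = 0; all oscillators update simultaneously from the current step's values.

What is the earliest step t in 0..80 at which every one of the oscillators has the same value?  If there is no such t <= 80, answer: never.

Answer: 19
Key observation: Synchronization is absorbing here: once all oscillators are equal they stay equal, and step 19 is the first all-equal step.

Derivation:
t=0: [41, 29, 33, 52]  (not all equal)
t=1: [28, 16, 31, 16]  (not all equal)
t=2: [45, 34, 43, 34]  (not all equal)
t=3: [17, 13, 16, 13]  (not all equal)
t=4: [41, 47, 40, 47]  (not all equal)
t=5: [17, 5, 16, 5]  (not all equal)
t=6: [22, 42, 21, 42]  (not all equal)
t=7: [15, 45, 16, 45]  (not all equal)
t=8: [21, 40, 21, 40]  (not all equal)
t=9: [11, 45, 11, 45]  (not all equal)
t=10: [18, 29, 18, 29]  (not all equal)
t=11: [37, 49, 37, 49]  (not all equal)
t=12: [23, 12, 23, 12]  (not all equal)
t=13: [39, 48, 39, 48]  (not all equal)
t=14: [19, 7, 19, 7]  (not all equal)
t=15: [28, 49, 28, 49]  (not all equal)
t=16: [28, 34, 28, 34]  (not all equal)
t=17: [21, 32, 21, 32]  (not all equal)
t=18: [30, 50, 30, 50]  (not all equal)
t=19: [30, 30, 30, 30]  (all equal)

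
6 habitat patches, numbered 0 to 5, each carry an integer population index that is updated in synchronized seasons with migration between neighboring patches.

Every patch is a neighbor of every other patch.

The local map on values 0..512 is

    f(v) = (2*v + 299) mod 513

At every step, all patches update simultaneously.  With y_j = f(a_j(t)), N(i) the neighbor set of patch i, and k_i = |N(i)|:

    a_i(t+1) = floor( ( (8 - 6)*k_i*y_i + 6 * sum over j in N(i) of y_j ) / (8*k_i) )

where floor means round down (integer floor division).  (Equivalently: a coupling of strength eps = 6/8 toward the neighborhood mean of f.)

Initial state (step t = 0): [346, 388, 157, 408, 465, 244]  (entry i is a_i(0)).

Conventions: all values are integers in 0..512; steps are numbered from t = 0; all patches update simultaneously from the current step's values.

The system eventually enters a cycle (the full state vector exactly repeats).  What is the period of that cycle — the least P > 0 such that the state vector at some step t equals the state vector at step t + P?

Simulating step by step:
t=0: [346, 388, 157, 408, 465, 244]
t=1: [226, 183, 188, 187, 199, 206]
t=2: [187, 179, 180, 180, 182, 183]
t=3: [150, 149, 149, 149, 149, 149]
t=4: [84, 84, 84, 84, 84, 84]
t=5: [467, 467, 467, 467, 467, 467]
t=6: [207, 207, 207, 207, 207, 207]
t=7: [200, 200, 200, 200, 200, 200]
t=8: [186, 186, 186, 186, 186, 186]
t=9: [158, 158, 158, 158, 158, 158]
t=10: [102, 102, 102, 102, 102, 102]
t=11: [503, 503, 503, 503, 503, 503]
t=12: [279, 279, 279, 279, 279, 279]
t=13: [344, 344, 344, 344, 344, 344]
t=14: [474, 474, 474, 474, 474, 474]
t=15: [221, 221, 221, 221, 221, 221]
t=16: [228, 228, 228, 228, 228, 228]
t=17: [242, 242, 242, 242, 242, 242]
t=18: [270, 270, 270, 270, 270, 270]
t=19: [326, 326, 326, 326, 326, 326]
t=20: [438, 438, 438, 438, 438, 438]
t=21: [149, 149, 149, 149, 149, 149]
t=22: [84, 84, 84, 84, 84, 84]

Answer: 18
Key observation: The state at step 4, [84, 84, 84, 84, 84, 84], reappears at step 22 — and no state repeats earlier — so the cycle the system enters has period 18.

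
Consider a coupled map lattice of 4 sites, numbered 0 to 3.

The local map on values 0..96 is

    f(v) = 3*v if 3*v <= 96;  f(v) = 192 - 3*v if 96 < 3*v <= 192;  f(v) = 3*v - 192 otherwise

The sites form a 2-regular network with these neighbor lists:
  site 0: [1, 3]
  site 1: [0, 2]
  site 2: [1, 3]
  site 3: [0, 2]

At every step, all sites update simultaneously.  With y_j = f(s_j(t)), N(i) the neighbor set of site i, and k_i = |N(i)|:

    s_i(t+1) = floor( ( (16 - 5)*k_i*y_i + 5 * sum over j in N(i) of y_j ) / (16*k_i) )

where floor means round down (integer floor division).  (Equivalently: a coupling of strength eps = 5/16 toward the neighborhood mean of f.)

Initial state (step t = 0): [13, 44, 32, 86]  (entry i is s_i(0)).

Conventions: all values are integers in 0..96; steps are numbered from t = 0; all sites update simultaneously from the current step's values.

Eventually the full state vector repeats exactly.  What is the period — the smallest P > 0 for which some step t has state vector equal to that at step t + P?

Simulating step by step:
t=0: [13, 44, 32, 86]
t=1: [46, 62, 85, 66]
t=2: [39, 22, 45, 22]
t=3: [72, 66, 59, 66]
t=4: [18, 10, 12, 10]
t=5: [46, 34, 34, 34]
t=6: [65, 84, 90, 84]
t=7: [20, 53, 72, 53]
t=8: [51, 35, 26, 35]
t=9: [54, 78, 80, 78]
t=10: [33, 41, 46, 41]
t=11: [85, 70, 58, 70]
t=12: [48, 25, 18, 25]
t=13: [56, 67, 60, 67]
t=14: [19, 11, 11, 11]
t=15: [49, 36, 33, 36]
t=16: [57, 79, 90, 79]
t=17: [28, 46, 67, 46]
t=18: [74, 51, 23, 51]
t=19: [32, 42, 59, 42]
t=20: [86, 62, 30, 62]
t=21: [47, 28, 63, 28]
t=22: [61, 66, 28, 66]
t=23: [8, 18, 59, 18]
t=24: [33, 43, 27, 43]
t=25: [83, 70, 75, 70]
t=26: [44, 26, 28, 26]
t=27: [65, 76, 82, 76]
t=28: [13, 33, 48, 33]
t=29: [55, 77, 62, 77]
t=30: [30, 31, 16, 31]
t=31: [90, 85, 62, 85]
t=32: [73, 56, 23, 56]
t=33: [26, 31, 54, 31]
t=34: [82, 80, 49, 80]
t=35: [52, 48, 45, 48]
t=36: [39, 47, 54, 47]
t=37: [67, 51, 36, 51]
t=38: [18, 41, 69, 41]
t=39: [58, 58, 31, 58]
t=40: [18, 29, 69, 29]
t=41: [64, 70, 37, 70]
t=42: [5, 25, 61, 25]
t=43: [33, 55, 29, 55]
t=44: [72, 46, 68, 46]
t=45: [33, 42, 25, 42]
t=46: [84, 71, 72, 71]
t=47: [47, 27, 23, 27]
t=48: [60, 74, 72, 74]
t=49: [17, 26, 25, 26]
t=50: [59, 73, 75, 73]
t=51: [18, 26, 31, 26]
t=52: [61, 76, 88, 76]
t=53: [17, 37, 60, 37]
t=54: [60, 65, 33, 65]
t=55: [9, 18, 64, 18]
t=56: [35, 41, 16, 41]
t=57: [81, 68, 54, 68]
t=58: [38, 20, 24, 20]
t=59: [72, 64, 68, 64]
t=60: [16, 5, 8, 5]
t=61: [37, 21, 21, 21]
t=62: [75, 65, 63, 65]
t=63: [23, 7, 3, 7]
t=64: [54, 26, 12, 26]
t=65: [45, 63, 49, 63]
t=66: [40, 18, 31, 18]
t=67: [66, 62, 80, 62]
t=68: [6, 12, 34, 12]
t=69: [23, 41, 73, 41]
t=70: [69, 62, 40, 62]
t=71: [12, 17, 51, 17]
t=72: [40, 46, 42, 46]
t=73: [66, 58, 62, 58]
t=74: [9, 14, 9, 14]
t=75: [31, 37, 31, 37]
t=76: [89, 84, 89, 84]
t=77: [70, 64, 70, 64]
t=78: [12, 5, 12, 5]
t=79: [29, 21, 29, 21]
t=80: [79, 70, 79, 70]
t=81: [36, 26, 36, 26]
t=82: [82, 79, 82, 79]
t=83: [51, 47, 51, 47]
t=84: [42, 47, 42, 47]
t=85: [61, 55, 61, 55]
t=86: [14, 21, 14, 21]
t=87: [48, 56, 48, 56]
t=88: [40, 31, 40, 31]
t=89: [78, 86, 78, 86]
t=90: [49, 58, 49, 58]
t=91: [36, 26, 36, 26]

Answer: 10
Key observation: The state at step 81, [36, 26, 36, 26], reappears at step 91 — and no state repeats earlier — so the cycle the system enters has period 10.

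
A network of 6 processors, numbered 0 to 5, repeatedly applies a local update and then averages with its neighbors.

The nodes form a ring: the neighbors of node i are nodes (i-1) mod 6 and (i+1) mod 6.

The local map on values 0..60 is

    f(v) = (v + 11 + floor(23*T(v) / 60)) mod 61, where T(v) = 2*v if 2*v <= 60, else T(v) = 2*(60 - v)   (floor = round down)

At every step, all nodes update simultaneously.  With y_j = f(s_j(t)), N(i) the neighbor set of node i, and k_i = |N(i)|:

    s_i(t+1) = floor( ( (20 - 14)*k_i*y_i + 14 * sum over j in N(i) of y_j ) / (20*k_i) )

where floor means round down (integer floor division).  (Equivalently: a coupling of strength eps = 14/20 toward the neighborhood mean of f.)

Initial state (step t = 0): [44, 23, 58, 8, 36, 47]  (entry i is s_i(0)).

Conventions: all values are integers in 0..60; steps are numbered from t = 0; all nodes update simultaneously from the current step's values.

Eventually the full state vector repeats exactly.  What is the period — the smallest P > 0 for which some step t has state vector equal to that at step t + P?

Simulating step by step:
t=0: [44, 23, 58, 8, 36, 47]
t=1: [21, 20, 29, 12, 12, 5]
t=2: [37, 30, 27, 21, 27, 33]
t=3: [3, 22, 35, 55, 35, 22]
t=4: [39, 21, 21, 5, 21, 21]
t=5: [35, 32, 37, 39, 37, 32]
t=6: [3, 3, 4, 4, 4, 3]
t=7: [16, 16, 17, 18, 17, 16]
t=8: [39, 39, 40, 41, 40, 39]
t=9: [5, 5, 5, 5, 5, 5]
t=10: [19, 19, 19, 19, 19, 19]
t=11: [44, 44, 44, 44, 44, 44]
t=12: [6, 6, 6, 6, 6, 6]
t=13: [21, 21, 21, 21, 21, 21]
t=14: [48, 48, 48, 48, 48, 48]
t=15: [7, 7, 7, 7, 7, 7]
t=16: [23, 23, 23, 23, 23, 23]
t=17: [51, 51, 51, 51, 51, 51]
t=18: [7, 7, 7, 7, 7, 7]

Answer: 3
Key observation: The state at step 15, [7, 7, 7, 7, 7, 7], reappears at step 18 — and no state repeats earlier — so the cycle the system enters has period 3.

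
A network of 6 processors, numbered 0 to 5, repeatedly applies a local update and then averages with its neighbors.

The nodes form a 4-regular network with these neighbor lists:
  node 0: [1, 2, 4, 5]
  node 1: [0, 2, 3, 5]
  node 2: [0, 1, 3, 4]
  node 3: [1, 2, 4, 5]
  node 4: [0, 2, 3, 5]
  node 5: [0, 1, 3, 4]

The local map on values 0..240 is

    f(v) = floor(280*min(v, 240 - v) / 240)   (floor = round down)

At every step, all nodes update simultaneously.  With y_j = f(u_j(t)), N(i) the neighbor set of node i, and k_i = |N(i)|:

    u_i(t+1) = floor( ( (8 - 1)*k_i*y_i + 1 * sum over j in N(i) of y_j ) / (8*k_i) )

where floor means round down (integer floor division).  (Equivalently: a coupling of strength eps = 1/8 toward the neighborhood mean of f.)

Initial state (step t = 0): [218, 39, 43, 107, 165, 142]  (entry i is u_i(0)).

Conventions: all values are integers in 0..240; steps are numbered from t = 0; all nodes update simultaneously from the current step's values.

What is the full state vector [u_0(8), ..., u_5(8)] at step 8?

Answer: [135, 121, 121, 128, 124, 121]

Derivation:
t=0: [218, 39, 43, 107, 165, 142]
t=1: [31, 49, 52, 117, 85, 108]
t=2: [42, 61, 62, 129, 97, 120]
t=3: [55, 74, 74, 125, 111, 133]
t=4: [69, 88, 88, 130, 125, 121]
t=5: [84, 103, 103, 126, 131, 134]
t=6: [101, 119, 119, 131, 125, 122]
t=7: [119, 136, 136, 128, 133, 136]
t=8: [135, 121, 121, 128, 124, 121]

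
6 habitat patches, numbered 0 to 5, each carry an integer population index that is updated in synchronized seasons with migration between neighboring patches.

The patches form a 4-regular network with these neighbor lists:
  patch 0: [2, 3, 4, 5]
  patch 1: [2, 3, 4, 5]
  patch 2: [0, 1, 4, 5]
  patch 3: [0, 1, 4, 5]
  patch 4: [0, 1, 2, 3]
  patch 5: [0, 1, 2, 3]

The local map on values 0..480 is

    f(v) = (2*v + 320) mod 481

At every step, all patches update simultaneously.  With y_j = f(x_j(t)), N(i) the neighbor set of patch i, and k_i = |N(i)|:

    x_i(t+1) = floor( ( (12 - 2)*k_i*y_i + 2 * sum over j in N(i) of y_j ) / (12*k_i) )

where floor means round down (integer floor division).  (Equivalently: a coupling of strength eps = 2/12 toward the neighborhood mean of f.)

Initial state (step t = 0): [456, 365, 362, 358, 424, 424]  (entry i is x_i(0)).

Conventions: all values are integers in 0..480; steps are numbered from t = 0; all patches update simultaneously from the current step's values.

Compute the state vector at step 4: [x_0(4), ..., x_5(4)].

Answer: [220, 188, 235, 201, 363, 363]

Derivation:
t=0: [456, 365, 362, 358, 424, 424]
t=1: [248, 97, 100, 93, 193, 193]
t=2: [300, 48, 66, 54, 205, 205]
t=3: [423, 404, 433, 413, 279, 279]
t=4: [220, 188, 235, 201, 363, 363]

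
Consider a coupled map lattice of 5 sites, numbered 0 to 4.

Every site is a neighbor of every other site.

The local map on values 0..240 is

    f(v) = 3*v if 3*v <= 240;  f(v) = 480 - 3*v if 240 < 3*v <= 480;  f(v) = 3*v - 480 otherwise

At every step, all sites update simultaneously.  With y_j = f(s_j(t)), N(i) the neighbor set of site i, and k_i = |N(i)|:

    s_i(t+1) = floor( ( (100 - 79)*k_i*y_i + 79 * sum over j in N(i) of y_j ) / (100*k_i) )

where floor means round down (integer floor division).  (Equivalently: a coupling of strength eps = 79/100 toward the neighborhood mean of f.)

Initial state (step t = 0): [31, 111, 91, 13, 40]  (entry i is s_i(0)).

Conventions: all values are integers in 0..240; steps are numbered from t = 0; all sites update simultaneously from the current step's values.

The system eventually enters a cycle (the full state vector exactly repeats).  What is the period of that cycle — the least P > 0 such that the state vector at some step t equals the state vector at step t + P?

Simulating step by step:
t=0: [31, 111, 91, 13, 40]
t=1: [120, 121, 122, 120, 121]
t=2: [117, 117, 117, 117, 117]
t=3: [129, 129, 129, 129, 129]
t=4: [93, 93, 93, 93, 93]
t=5: [201, 201, 201, 201, 201]
t=6: [123, 123, 123, 123, 123]
t=7: [111, 111, 111, 111, 111]
t=8: [147, 147, 147, 147, 147]
t=9: [39, 39, 39, 39, 39]
t=10: [117, 117, 117, 117, 117]

Answer: 8
Key observation: The state at step 2, [117, 117, 117, 117, 117], reappears at step 10 — and no state repeats earlier — so the cycle the system enters has period 8.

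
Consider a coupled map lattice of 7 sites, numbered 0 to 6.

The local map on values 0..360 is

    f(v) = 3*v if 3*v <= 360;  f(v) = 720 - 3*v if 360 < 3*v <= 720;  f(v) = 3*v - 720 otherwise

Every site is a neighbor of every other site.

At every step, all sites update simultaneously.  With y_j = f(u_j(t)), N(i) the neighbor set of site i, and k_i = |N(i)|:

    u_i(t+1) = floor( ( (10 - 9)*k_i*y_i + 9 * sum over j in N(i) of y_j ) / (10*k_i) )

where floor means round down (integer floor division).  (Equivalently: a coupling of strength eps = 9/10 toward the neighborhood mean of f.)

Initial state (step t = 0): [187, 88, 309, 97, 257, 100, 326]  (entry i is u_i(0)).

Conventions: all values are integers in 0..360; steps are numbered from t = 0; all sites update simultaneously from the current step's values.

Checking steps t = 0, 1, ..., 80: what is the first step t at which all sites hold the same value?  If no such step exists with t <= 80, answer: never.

Answer: 3
Key observation: Synchronization is absorbing here: once all sites are equal they stay equal, and step 3 is the first all-equal step.

Derivation:
t=0: [187, 88, 309, 97, 257, 100, 326]  (not all equal)
t=1: [221, 216, 219, 214, 226, 214, 216]  (not all equal)
t=2: [66, 65, 66, 65, 67, 65, 65]  (not all equal)
t=3: [196, 196, 196, 196, 196, 196, 196]  (all equal)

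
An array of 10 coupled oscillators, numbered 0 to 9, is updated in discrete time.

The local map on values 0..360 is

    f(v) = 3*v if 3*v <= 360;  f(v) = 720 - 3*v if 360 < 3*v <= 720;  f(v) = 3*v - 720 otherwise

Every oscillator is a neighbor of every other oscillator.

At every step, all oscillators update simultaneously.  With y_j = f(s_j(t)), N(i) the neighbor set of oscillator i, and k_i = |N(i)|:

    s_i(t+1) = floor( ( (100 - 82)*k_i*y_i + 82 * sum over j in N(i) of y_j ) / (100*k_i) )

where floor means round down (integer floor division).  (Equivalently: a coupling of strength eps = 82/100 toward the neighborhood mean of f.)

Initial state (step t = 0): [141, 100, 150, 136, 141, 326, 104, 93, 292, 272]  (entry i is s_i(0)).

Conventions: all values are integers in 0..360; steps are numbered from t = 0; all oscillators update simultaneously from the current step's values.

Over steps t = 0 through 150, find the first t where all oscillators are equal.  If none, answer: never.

Simulating step by step:
t=0: [141, 100, 150, 136, 141, 326, 104, 93, 292, 272]  (not all equal)
t=1: [261, 261, 258, 262, 261, 257, 262, 259, 248, 243]  (not all equal)
t=2: [52, 52, 51, 52, 52, 51, 52, 52, 49, 47]  (not all equal)
t=3: [153, 153, 153, 153, 153, 153, 153, 153, 152, 151]  (not all equal)
t=4: [261, 261, 261, 261, 261, 261, 261, 261, 262, 262]  (not all equal)
t=5: [63, 63, 63, 63, 63, 63, 63, 63, 63, 63]  (all equal)

Answer: 5
Key observation: Synchronization is absorbing here: once all oscillators are equal they stay equal, and step 5 is the first all-equal step.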